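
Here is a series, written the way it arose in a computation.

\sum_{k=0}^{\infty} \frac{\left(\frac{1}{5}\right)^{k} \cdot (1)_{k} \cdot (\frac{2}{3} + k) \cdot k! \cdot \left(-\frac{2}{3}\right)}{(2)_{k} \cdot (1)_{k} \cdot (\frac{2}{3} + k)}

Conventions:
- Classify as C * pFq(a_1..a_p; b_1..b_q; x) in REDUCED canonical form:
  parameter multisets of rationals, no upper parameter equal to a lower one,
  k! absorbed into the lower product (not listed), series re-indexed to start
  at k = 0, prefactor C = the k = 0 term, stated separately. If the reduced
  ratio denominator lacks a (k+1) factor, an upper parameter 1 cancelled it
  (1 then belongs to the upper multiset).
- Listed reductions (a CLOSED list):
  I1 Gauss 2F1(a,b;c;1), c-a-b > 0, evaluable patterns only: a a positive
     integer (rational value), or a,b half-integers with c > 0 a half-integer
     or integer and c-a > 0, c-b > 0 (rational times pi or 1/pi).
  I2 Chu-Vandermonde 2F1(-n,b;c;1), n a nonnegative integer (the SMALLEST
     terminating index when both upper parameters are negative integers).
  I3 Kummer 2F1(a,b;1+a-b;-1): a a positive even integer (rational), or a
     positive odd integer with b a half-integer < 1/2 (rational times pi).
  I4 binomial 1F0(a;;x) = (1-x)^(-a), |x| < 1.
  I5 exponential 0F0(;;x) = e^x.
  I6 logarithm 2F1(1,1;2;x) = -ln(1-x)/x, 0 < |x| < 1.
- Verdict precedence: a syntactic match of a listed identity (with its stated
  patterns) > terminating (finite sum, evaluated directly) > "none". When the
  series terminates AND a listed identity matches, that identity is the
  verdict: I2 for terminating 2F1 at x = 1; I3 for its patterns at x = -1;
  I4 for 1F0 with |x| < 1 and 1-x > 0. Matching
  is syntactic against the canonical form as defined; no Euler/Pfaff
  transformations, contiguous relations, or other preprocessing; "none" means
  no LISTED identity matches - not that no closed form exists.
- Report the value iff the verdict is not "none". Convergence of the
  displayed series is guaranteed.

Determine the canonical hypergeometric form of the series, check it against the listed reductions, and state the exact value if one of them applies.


The series (x = \frac{1}{5}) is 2F1: upper {1, 1}, lower {2}, prefactor -\frac{2}{3}. Verdict: the I6 logarithm reduction matches (the logarithm: parameters (1,1;2), x = \frac{1}{5}). Value: \frac{10}{3} \cdot \ln\left(\frac{4}{5}\right).

Key step: t_0 = -\frac{2}{3} here, and the factorial ratio (C = -2/3) (k+a-1)!/(a-1)! is a rising factorial (a)_k.
Consecutive-term ratio: r(k) = \frac{1}{5} * (k+1) (k+1) / [(k+2) (k+1)] - rational in k. x = \frac{1}{5}; t_0 = -\frac{2}{3}; negate the roots.


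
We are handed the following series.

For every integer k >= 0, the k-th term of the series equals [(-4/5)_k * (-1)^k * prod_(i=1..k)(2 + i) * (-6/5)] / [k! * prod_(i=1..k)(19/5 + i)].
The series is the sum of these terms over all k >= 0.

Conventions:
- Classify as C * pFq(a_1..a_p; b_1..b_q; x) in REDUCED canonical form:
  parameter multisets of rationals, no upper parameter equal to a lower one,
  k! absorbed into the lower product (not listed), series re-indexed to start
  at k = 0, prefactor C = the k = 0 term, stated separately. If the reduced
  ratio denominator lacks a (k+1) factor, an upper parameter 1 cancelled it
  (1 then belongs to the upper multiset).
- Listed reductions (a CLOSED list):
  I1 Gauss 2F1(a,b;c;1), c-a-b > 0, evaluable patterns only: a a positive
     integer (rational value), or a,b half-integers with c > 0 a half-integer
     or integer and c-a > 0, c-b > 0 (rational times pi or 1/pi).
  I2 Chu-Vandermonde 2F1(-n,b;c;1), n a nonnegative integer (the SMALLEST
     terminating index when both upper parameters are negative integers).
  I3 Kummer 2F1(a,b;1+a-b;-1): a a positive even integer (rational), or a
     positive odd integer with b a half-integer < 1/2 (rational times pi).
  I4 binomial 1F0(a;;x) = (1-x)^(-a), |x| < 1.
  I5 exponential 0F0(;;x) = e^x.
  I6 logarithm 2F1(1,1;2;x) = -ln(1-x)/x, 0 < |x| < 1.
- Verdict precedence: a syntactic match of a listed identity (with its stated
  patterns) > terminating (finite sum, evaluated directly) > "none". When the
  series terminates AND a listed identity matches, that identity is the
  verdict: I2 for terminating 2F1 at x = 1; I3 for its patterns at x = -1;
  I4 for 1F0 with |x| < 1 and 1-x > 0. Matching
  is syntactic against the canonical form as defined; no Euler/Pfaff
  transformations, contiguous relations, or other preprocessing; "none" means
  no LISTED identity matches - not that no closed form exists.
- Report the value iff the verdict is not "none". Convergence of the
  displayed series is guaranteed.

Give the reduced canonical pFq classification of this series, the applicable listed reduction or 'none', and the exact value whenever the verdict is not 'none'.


Prefactor -6/5, argument -1: 2F1 with upper {-4/5, 3} over lower {24/5}. Verdict: none here - no I1-I6 shape fits x = -1 with lower {24/5}.

Key observation: from the first term -6/5: the running product (C = -6/5) telescopes to a rising factorial.
Ratio: r(k) = (-1) * (k-4/5) (k+3) / [(k+24/5) (k+1)] - rational in k, leading ratio (-1); with t_0 = -6/5, classification follows.


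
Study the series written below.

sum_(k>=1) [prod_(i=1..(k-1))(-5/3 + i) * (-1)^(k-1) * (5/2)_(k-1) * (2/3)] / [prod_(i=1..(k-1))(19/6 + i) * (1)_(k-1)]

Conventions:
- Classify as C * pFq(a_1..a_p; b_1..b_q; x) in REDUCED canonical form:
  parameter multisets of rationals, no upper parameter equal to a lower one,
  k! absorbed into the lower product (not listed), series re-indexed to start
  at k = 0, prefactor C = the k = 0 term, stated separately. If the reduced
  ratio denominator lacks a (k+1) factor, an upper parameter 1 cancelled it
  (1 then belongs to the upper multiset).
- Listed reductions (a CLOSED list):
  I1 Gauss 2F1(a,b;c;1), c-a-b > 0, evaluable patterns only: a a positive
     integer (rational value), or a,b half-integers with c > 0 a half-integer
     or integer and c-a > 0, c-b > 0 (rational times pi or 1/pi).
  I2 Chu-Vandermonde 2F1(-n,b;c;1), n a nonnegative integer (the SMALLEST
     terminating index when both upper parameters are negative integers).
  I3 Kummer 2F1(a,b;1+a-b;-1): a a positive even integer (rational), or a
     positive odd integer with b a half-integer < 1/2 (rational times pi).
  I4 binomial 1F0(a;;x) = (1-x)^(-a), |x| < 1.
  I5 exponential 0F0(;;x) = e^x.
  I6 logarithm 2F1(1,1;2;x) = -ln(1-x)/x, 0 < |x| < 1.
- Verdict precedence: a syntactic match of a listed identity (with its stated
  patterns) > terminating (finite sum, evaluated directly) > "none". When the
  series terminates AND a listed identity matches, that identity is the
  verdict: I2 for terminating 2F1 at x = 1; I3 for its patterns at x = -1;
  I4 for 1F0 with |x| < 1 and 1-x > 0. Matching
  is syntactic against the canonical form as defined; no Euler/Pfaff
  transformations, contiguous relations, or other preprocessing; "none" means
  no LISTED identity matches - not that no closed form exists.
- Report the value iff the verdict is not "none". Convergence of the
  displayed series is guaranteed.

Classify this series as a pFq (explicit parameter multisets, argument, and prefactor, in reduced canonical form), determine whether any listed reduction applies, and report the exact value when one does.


First insight: x = (-1) and (1)_k (C = 2/3, x = -1) is k! itself.
Ratio: r(k) = (-1) * (k-2/3) (k+5/2) / [(k+25/6) (k+1)] - poly over poly, x = (-1) from leading terms; C = 2/3 at k = 0.

x = -1 here; the reduced form reads 2F1, upper {-2/3, 5/2}, lower {25/6}, C = 2/3. Verdict: none here - no I1-I6 shape fits x = -1 with lower {25/6}.


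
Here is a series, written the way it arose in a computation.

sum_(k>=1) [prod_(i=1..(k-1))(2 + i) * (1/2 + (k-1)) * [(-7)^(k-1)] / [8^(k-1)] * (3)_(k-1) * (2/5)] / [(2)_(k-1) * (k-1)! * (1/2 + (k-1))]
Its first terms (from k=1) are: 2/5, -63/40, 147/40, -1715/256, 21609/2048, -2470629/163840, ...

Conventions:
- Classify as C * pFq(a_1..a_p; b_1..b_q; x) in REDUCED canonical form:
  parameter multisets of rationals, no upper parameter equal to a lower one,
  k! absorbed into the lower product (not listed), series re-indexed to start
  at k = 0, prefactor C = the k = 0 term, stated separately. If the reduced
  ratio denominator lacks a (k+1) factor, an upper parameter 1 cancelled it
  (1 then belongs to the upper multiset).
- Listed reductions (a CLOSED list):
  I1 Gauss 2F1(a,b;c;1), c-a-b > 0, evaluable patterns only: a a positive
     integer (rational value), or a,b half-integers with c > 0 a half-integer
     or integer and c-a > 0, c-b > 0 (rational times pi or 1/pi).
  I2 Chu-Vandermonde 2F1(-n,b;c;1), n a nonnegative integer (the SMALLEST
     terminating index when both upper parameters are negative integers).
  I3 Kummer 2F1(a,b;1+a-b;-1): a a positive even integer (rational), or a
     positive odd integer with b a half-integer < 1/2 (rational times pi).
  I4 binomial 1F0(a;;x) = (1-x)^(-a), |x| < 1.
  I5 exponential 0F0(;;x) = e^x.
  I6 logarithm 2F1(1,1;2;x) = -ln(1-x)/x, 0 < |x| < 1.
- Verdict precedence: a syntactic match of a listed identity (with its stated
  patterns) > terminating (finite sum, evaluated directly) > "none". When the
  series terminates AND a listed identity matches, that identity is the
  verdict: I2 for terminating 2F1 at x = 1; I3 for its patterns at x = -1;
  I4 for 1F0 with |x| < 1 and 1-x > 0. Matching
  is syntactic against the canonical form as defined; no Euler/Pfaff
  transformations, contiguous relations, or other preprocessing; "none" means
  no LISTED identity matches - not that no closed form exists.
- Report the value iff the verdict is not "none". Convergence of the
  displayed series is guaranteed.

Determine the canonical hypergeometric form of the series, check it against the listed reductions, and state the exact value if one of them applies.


With C = 2/5: the canonical form is 2F1(3, 3; 2; -7/8). Verdict: none - at argument -7/8 the multisets {3, 3} ; {2} match no listed identity.

The tell: from the first term 2/5: the two geometric factors (prefactor 2/5) combine into one argument.
Adjacent-term ratio: r(k) = (-7/8) * (k+3) (k+3) / [(k+2) (k+1)] ; factor over Q: parameters, x = (-7/8), and C = 2/5.


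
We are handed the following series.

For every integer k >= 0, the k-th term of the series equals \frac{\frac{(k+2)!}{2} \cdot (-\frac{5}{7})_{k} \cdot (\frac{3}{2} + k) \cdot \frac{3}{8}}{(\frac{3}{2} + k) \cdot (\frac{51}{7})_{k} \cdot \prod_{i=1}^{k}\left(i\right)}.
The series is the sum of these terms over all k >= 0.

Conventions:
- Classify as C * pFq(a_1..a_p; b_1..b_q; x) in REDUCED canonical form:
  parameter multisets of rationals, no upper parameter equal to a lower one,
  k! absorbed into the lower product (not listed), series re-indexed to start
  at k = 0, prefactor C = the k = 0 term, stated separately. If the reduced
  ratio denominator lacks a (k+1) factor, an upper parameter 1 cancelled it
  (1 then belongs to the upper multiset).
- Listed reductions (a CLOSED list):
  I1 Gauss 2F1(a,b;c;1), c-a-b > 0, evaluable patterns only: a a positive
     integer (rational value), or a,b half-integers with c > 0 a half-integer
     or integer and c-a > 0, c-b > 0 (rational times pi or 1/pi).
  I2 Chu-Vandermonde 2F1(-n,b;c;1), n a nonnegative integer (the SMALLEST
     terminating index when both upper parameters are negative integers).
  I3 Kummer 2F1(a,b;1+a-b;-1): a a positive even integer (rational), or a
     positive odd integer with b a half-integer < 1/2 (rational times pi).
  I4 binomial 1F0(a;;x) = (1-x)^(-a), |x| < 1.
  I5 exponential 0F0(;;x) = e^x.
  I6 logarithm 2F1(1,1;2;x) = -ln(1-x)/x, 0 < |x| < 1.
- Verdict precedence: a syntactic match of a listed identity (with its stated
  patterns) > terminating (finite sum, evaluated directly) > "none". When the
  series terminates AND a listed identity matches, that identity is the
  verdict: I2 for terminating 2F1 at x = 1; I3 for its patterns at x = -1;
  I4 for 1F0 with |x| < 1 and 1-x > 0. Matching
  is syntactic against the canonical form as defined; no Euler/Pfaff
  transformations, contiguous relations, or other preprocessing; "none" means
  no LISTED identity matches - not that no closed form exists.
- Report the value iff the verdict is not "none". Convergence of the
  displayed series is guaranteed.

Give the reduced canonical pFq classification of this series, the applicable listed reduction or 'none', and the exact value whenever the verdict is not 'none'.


The series (x = 1) is 2F1: upper {-\frac{5}{7}, 3}, lower {\frac{51}{7}}, prefactor \frac{3}{8}. Verdict (x = 1): Gauss (I1, integer-parameter pattern) applies (x = 1: the Gamma ratio telescopes since c-a-b = 5 > 0 and a = 3 in Z>0). Value: \frac{1221}{4802}.

Key step: x = 1 and striking the common factor k + 3/2 reduces the term (prefactor 3/8).
Ratio: r(k) = 1 * (k-\frac{5}{7}) (k+3) / [(k+\frac{51}{7}) (k+1)] - poly over poly, x = 1 from leading terms; C = \frac{3}{8} at k = 0.


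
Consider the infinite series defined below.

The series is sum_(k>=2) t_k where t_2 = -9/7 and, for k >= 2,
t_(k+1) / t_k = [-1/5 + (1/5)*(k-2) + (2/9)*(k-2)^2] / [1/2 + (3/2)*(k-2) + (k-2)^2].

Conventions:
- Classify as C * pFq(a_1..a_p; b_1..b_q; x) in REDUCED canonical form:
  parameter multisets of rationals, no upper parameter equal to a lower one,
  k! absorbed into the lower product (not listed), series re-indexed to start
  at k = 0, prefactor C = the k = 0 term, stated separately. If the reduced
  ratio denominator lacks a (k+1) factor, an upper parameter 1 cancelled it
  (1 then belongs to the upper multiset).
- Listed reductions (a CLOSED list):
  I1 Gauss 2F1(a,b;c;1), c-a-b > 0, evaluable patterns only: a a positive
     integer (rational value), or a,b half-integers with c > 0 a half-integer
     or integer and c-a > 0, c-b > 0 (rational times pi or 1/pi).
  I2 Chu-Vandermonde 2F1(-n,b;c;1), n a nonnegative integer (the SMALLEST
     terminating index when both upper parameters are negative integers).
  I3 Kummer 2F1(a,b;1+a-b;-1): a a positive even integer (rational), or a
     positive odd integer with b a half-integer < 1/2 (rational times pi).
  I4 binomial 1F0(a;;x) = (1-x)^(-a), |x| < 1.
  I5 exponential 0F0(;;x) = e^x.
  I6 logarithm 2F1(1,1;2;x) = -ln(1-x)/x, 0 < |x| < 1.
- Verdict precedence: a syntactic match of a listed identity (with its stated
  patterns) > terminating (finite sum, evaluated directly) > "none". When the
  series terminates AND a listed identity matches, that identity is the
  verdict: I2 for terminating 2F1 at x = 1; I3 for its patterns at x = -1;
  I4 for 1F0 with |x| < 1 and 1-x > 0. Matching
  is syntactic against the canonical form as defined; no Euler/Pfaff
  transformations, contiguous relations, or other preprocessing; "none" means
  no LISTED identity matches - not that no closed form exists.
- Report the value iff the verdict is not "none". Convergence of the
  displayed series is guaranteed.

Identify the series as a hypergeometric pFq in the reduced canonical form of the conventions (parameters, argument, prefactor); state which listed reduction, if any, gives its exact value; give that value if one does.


With C = -9/7: the canonical form is 2F1(-3/5, 3/2; 1/2; 2/9). Verdict: none - at argument 2/9 the multisets {-3/5, 3/2} ; {1/2} match no listed identity.

Structural cue: from the first term -9/7: roots of the ratio polynomials (C = -9/7, x = 2/9) are the negated parameters.
Step ratio: r(k) = (2/9) * (k-3/5) (k+3/2) / [(k+1/2) (k+1)] - poly over poly, x = (2/9) from leading terms; C = -9/7 at k = 0.


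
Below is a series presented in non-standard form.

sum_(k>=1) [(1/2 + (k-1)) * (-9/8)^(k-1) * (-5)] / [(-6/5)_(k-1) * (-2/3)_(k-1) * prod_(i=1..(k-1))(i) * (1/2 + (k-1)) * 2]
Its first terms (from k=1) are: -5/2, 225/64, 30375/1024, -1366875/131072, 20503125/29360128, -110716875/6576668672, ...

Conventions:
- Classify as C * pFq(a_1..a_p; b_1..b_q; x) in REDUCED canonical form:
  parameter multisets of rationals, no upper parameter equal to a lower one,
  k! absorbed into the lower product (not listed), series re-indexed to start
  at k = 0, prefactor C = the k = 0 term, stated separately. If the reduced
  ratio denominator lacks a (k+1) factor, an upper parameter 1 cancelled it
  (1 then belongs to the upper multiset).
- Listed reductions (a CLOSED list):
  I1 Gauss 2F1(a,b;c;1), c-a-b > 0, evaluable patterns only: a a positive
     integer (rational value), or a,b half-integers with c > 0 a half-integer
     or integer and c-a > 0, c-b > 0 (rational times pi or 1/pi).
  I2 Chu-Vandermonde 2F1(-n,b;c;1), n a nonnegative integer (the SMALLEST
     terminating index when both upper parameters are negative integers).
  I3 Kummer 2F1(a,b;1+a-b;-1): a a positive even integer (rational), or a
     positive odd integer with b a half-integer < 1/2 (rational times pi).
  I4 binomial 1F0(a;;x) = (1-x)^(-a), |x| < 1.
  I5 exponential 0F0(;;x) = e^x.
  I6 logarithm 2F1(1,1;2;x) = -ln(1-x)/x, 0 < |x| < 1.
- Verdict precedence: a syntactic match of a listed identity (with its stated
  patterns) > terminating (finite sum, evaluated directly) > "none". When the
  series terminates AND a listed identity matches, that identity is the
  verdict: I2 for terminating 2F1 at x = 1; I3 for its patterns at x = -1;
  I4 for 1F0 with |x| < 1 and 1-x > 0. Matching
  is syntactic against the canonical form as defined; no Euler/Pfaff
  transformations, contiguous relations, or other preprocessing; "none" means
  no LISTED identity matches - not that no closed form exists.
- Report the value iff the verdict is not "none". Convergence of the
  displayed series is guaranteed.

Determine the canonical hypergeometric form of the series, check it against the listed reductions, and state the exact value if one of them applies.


The series (x = -9/8) is 0F2: upper {-}, lower {-6/5, -2/3}, prefactor -5/2. Verdict: none. Every listed pattern misses the 0F2 form at -9/8, upper {-}.

First insight: x = (-9/8) and the constant factors (C = -5/2, x = -9/8) combine into one prefactor.
Ratio: r(k) = (-9/8) * 1 / [(k-6/5) (k-2/3) (k+1)] - rational in k. x = (-9/8); t_0 = -5/2; negate the roots.


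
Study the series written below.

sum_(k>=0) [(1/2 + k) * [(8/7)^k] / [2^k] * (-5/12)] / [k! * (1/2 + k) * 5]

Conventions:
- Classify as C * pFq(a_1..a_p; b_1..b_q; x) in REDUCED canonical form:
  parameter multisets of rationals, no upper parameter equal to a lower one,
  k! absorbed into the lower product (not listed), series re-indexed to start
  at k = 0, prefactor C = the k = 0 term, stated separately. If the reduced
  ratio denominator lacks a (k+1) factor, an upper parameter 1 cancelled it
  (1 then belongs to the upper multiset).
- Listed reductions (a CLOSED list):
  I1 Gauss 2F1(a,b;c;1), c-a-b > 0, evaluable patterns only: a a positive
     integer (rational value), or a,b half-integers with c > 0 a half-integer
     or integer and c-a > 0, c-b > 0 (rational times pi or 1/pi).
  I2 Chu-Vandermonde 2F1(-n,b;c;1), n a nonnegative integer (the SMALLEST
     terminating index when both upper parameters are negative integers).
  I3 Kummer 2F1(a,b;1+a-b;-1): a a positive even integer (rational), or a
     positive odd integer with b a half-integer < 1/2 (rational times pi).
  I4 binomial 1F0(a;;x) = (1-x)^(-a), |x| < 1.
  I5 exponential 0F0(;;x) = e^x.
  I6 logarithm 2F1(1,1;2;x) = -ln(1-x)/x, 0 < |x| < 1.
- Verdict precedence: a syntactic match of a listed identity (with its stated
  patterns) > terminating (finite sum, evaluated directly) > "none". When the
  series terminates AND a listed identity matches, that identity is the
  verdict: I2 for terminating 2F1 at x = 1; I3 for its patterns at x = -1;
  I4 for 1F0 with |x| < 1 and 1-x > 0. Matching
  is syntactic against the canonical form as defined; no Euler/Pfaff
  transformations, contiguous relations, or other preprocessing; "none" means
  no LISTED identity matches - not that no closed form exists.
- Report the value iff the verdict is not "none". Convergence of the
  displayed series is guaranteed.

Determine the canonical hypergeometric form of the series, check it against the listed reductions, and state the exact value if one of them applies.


This is -1/12 * 0F0(-; -; 4/7) in reduced canonical form. Verdict (x = 4/7): exponential (I5) applies (the 0F0 exponential series at x = 4/7). Hence: (-1/12) * e^(4/7).

First insight: with t_0 = -1/12, striking the common factor k + 1/2 reduces the term (C = -1/12, x = 4/7).
Term ratio: r(k) = (4/7) * 1 / [(k+1)] - rational in k, leading ratio (4/7); with t_0 = -1/12, classification follows.


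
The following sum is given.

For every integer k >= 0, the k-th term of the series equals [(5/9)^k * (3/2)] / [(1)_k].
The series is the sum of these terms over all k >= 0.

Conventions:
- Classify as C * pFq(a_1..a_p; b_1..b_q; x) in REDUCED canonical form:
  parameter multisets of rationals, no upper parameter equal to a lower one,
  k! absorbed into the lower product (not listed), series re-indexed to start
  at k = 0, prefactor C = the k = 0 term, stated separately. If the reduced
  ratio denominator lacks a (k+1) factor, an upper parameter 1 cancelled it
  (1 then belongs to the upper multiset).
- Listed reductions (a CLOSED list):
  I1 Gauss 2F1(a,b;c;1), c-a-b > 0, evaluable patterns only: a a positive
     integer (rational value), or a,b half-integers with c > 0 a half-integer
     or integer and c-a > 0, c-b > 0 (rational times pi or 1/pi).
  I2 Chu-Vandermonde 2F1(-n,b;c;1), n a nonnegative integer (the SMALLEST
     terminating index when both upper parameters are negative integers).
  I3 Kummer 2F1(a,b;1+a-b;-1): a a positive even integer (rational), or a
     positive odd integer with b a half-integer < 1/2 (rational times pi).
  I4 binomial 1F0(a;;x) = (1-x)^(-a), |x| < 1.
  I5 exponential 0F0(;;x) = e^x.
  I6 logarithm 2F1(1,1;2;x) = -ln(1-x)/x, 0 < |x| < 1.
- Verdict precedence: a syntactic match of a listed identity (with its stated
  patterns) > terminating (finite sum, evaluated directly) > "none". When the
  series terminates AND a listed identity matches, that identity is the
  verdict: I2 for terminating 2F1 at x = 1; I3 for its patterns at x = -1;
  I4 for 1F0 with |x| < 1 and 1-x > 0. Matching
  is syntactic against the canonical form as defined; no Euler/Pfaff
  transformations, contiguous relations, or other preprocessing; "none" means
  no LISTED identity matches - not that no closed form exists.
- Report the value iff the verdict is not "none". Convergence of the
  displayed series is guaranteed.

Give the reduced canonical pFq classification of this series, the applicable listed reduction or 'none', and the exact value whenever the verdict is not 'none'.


The series (x = 5/9) is 0F0: upper {-}, lower {-}, prefactor 3/2. Verdict: the exponential series (I5) applies (the 0F0 exponential series at x = 5/9). Exact value: (3/2) * e^(5/9).

Structural cue: t_0 = 3/2 here, and (1)_k (prefactor 3/2) is k! itself.
Term ratio: r(k) = (5/9) * 1 / [(k+1)] - poly over poly, x = (5/9) from leading terms; C = 3/2 at k = 0.


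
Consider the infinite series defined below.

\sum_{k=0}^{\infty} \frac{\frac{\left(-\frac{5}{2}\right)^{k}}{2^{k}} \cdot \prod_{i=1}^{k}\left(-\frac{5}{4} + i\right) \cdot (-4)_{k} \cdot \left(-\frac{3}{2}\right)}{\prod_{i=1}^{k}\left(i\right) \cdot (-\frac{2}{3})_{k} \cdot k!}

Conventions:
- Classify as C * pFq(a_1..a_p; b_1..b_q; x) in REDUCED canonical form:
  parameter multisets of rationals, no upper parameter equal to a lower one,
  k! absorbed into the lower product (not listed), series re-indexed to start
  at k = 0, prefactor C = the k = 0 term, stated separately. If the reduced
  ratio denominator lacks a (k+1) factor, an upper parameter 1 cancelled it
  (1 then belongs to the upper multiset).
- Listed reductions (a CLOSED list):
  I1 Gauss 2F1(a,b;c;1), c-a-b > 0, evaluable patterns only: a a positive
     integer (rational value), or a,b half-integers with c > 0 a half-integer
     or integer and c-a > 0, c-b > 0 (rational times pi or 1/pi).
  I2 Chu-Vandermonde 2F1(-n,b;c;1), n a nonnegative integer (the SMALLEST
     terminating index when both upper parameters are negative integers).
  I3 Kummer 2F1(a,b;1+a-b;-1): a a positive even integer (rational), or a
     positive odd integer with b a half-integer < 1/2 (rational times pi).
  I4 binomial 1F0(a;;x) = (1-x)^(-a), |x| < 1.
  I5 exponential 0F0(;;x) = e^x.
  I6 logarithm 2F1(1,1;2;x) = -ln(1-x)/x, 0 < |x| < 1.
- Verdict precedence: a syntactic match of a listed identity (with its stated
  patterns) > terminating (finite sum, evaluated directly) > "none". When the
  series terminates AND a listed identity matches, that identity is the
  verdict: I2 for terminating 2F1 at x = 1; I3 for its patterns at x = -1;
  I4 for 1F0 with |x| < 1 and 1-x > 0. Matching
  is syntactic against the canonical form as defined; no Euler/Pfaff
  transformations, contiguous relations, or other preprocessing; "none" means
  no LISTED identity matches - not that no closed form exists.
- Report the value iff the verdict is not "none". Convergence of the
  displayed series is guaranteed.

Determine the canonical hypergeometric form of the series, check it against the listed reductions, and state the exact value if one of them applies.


First insight: with t_0 = -\frac{3}{2}, the lower running product (prefactor -3/2) is a rising factorial.
Consecutive-term ratio: r(k) = -\frac{5}{4} * (k-4) (k-\frac{1}{4}) / [(k-\frac{2}{3}) (k+1) (k+1)] ; factor over Q: parameters, x = -\frac{5}{4}, and C = -\frac{3}{2}.

Prefactor -\frac{3}{2}, argument -\frac{5}{4}: 2F2 with upper {-4, -\frac{1}{4}} over lower {-\frac{2}{3}, 1}. Verdict: terminating at k = 4: the factor (-4)_k kills every later term; summing the 5 survivors is exact. Exact value: -\frac{105756897}{8388608}.


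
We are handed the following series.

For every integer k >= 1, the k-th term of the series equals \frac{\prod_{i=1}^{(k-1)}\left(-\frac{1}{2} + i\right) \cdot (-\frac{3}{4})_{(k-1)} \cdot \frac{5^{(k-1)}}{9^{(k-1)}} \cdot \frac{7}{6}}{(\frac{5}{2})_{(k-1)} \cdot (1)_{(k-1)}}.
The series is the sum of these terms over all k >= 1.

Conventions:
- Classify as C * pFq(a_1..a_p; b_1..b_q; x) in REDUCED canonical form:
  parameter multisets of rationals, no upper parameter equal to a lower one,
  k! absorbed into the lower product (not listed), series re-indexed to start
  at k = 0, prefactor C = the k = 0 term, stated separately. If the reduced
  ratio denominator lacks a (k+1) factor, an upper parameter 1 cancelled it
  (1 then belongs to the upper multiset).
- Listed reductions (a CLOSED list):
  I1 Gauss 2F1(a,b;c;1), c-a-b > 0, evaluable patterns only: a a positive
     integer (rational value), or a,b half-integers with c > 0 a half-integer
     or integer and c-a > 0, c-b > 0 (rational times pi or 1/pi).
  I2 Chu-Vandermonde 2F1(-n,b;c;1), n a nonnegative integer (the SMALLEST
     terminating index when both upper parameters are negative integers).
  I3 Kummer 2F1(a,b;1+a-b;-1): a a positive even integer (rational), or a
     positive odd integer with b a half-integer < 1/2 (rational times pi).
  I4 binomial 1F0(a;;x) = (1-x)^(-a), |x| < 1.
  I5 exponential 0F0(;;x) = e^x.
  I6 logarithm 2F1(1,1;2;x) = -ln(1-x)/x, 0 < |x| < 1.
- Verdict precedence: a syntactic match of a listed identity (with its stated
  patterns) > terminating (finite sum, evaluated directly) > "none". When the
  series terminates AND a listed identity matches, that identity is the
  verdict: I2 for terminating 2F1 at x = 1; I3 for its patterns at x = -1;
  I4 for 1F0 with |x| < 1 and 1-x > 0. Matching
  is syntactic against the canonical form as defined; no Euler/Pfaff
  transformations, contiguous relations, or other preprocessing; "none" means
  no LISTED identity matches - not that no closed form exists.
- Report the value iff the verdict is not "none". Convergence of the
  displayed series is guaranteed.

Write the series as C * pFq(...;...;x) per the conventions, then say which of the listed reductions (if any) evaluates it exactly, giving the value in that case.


Reduced: x = \frac{5}{9}, 2F1, upper = {-\frac{3}{4}, \frac{1}{2}}, lower = {\frac{5}{2}}, C = \frac{7}{6}. Verdict: none here - no I1-I6 shape fits x = \frac{5}{9} with lower {\frac{5}{2}}.

First insight: with t_0 = \frac{7}{6}, the two geometric factors (prefactor 7/6) combine into one argument.
Ratio: r(k) = \frac{5}{9} * (k-\frac{3}{4}) (k+\frac{1}{2}) / [(k+\frac{5}{2}) (k+1)] - rational in k, leading ratio \frac{5}{9}; with t_0 = \frac{7}{6}, classification follows.


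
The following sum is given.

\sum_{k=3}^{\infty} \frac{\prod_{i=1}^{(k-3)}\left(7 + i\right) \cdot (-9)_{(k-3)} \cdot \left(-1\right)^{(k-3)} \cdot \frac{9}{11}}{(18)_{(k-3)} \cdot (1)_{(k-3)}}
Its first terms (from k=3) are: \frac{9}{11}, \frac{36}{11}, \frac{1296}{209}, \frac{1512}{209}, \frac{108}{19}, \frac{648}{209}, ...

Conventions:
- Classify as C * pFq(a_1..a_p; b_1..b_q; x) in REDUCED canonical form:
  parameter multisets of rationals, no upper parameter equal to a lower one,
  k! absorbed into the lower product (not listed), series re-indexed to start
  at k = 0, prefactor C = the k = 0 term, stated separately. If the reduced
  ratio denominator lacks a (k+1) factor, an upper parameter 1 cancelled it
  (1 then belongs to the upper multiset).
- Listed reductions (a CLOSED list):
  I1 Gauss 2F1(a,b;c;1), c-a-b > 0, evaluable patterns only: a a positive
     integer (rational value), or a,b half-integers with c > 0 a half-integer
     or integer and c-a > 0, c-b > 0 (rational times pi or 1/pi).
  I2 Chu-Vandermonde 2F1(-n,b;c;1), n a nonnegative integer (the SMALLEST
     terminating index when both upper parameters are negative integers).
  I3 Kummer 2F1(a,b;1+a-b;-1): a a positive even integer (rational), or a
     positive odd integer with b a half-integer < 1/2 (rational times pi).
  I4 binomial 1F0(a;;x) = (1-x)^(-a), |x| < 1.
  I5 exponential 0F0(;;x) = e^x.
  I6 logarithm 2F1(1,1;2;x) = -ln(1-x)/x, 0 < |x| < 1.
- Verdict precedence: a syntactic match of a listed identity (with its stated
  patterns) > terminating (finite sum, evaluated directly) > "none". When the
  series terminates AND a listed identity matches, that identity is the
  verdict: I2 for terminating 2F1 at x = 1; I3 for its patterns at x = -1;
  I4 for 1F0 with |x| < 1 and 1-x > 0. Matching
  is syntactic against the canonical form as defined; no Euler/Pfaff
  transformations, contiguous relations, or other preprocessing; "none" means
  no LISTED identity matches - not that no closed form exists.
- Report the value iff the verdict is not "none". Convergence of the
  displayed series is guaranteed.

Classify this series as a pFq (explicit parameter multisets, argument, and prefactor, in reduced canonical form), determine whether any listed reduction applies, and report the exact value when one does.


First insight: x = -1 and (1)_k (prefactor 9/11) is k! itself.
Adjacent-term ratio: r(k) = -1 * (k-9) (k+8) / [(k+18) (k+1)] ; factor over Q: parameters, x = -1, and C = \frac{9}{11}.

This is \frac{9}{11} * 2F1(-9, 8; 18; -1) in reduced canonical form. Verdict: Kummer's theorem (I3) matches (x = -1; c = 18 equals 1+a-b for upper {-9, 8}: listed pattern). Hence: \frac{306}{11}.


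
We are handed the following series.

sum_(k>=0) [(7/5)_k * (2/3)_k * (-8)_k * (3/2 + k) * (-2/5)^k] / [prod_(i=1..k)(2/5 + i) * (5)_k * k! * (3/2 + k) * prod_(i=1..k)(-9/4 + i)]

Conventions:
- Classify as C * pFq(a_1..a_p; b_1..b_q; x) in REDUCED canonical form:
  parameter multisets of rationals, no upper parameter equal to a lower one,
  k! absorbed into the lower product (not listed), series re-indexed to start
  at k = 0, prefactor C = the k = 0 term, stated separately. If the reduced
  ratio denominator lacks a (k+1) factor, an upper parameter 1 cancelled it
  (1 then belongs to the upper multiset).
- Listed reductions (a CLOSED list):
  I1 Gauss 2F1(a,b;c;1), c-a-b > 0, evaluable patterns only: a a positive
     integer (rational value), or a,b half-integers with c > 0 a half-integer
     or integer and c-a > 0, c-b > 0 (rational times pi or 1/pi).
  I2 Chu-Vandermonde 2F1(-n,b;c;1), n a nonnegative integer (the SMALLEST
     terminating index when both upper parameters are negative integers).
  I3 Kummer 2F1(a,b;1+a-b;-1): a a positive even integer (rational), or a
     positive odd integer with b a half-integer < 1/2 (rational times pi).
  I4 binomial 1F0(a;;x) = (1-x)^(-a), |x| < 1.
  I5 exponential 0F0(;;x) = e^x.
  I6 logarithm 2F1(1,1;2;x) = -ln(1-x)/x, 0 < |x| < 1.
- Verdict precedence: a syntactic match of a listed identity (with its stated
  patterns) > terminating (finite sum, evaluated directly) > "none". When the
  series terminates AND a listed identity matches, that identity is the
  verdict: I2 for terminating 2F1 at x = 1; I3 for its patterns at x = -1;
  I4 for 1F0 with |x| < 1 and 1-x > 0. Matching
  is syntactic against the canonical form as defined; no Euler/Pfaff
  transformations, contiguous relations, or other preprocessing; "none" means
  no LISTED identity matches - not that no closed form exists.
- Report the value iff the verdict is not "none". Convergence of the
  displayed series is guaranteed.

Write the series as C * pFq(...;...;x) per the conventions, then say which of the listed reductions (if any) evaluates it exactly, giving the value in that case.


Structural cue: x = (-2/5) and the parameter 7/5 appears in both the upper and lower lists and cancels (alongside the other common factor).
Step ratio: r(k) = (-2/5) * (k-8) (k+2/3) / [(k-5/4) (k+5) (k+1)] - poly over poly, x = (-2/5) from leading terms; C = 1 at k = 0.

At argument -2/5: a 2F2 with upper {-8, 2/3}, lower {-5/4, 5}, scaled by C = 1. Verdict: terminating - upper -8 stops the sum at k = 8; the 9 terms are added exactly. Value: 98087557625896967/68334801240234375.


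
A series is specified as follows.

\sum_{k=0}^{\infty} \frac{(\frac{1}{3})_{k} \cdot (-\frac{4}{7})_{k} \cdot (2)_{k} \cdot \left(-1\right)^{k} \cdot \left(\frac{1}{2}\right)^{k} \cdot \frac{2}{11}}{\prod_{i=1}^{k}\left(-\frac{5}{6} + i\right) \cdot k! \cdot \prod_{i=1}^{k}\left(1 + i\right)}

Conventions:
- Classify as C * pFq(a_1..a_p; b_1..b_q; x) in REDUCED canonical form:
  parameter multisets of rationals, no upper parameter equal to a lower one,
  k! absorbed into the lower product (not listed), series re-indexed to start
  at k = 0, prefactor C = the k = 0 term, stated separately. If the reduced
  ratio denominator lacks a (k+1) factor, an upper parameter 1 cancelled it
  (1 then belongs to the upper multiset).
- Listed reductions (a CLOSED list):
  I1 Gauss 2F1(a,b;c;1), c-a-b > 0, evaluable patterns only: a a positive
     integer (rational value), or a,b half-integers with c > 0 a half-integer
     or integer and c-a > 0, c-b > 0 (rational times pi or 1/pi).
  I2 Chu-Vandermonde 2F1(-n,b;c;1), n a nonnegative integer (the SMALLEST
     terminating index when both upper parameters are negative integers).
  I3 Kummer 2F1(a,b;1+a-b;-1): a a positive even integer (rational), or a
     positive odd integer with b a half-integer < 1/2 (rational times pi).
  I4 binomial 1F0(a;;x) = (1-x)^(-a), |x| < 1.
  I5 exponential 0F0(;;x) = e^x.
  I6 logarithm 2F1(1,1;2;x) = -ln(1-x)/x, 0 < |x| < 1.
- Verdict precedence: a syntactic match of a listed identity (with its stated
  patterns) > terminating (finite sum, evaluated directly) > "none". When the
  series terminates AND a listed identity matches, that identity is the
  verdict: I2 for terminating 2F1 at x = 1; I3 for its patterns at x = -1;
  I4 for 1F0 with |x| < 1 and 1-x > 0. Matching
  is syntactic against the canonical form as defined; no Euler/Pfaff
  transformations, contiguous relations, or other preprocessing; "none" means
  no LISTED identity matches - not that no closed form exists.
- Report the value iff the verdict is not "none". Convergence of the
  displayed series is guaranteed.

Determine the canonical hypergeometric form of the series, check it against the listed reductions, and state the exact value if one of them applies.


Prefactor \frac{2}{11}, argument -\frac{1}{2}: 2F1 with upper {-\frac{4}{7}, \frac{1}{3}} over lower {\frac{1}{6}}. Verdict: none here - no I1-I6 shape fits x = -\frac{1}{2} with lower {\frac{1}{6}}.

First insight: x = -\frac{1}{2} and the lower running product (prefactor 2/11) is a rising factorial.
Step ratio: r(k) = -\frac{1}{2} * (k-\frac{4}{7}) (k+\frac{1}{3}) / [(k+\frac{1}{6}) (k+1)] - rational in k. x = -\frac{1}{2}; t_0 = \frac{2}{11}; negate the roots.


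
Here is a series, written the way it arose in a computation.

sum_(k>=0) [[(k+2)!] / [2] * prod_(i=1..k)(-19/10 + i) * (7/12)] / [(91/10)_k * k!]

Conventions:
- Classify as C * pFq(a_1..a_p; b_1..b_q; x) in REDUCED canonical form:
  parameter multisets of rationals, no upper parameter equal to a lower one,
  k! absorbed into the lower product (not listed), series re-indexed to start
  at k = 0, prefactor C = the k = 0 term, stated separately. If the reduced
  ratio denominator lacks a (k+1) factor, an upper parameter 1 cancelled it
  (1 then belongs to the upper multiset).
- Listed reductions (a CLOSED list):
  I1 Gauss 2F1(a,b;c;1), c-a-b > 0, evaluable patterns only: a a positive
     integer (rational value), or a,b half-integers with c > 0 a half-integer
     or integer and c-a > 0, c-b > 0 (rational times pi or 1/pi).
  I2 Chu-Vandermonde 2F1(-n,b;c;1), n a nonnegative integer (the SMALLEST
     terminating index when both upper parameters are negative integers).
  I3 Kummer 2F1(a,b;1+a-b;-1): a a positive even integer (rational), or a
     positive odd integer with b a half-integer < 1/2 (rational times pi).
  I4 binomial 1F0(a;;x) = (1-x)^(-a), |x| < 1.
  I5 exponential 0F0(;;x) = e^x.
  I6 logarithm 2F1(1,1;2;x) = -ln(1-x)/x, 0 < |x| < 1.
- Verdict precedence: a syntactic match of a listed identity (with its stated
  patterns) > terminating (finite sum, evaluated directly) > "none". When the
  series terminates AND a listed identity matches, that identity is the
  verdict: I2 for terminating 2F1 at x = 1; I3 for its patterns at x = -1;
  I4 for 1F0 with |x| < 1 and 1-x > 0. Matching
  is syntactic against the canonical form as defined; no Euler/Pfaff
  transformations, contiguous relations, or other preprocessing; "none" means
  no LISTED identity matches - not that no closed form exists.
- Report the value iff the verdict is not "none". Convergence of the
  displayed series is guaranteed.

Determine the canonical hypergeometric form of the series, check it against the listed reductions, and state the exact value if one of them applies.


Prefactor 7/12, argument 1: 2F1 with upper {-9/10, 3} over lower {91/10}. Verdict: the Gauss summation I1 applies (x = 1: the Gamma ratio telescopes since c-a-b = 7 > 0 and a = 3 in Z>0). Sum: 12993/32000.

Structural cue: with t_0 = 7/12, the running product (C = 7/12, x = 1) telescopes to a rising factorial.
Term ratio: r(k) = 1 * (k-9/10) (k+3) / [(k+91/10) (k+1)] ; factor over Q: parameters, x = 1, and C = 7/12.


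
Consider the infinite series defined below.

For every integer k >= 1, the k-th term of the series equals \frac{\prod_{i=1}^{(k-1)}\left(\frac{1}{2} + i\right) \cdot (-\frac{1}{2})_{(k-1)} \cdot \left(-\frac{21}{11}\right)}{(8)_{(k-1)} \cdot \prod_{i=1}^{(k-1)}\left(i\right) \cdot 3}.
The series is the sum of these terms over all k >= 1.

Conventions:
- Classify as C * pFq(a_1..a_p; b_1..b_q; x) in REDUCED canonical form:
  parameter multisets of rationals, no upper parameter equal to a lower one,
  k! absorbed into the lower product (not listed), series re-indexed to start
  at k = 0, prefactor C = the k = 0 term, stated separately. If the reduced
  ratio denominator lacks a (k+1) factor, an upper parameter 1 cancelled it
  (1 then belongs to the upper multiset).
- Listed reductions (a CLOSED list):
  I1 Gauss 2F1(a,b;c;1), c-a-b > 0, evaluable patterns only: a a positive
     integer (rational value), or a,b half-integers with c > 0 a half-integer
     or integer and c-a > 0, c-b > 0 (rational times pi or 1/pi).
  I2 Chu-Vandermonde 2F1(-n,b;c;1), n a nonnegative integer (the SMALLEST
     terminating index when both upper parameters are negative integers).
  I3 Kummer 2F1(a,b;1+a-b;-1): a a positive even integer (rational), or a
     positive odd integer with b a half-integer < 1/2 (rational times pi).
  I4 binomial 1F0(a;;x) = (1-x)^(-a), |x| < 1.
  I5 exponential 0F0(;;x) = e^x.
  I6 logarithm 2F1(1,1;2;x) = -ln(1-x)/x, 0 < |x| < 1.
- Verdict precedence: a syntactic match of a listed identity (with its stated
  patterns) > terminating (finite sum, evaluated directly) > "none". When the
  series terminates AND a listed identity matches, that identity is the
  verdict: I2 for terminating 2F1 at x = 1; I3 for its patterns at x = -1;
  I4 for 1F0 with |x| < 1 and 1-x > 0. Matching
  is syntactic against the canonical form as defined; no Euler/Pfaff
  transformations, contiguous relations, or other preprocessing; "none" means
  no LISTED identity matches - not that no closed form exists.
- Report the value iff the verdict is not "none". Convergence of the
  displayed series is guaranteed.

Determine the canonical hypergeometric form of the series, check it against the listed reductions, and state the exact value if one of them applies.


This is -\frac{7}{11} * 2F1(-\frac{1}{2}, \frac{3}{2}; 8; 1) in reduced canonical form. Verdict (x = 1): Gauss's theorem I1 (half-integer case) applies (x = 1; upper {-\frac{1}{2}, \frac{3}{2}} half-integers, c = 8 in the evaluable pattern). Exact value: \left(-\frac{4194304}{2335905}\right) / \pi.

First insight: with t_0 = -\frac{7}{11}, the product of the first k integers (C = -7/11, x = 1) is k!.
Step ratio: r(k) = 1 * (k-\frac{1}{2}) (k+\frac{3}{2}) / [(k+8) (k+1)] - rational in k. x = 1; t_0 = -\frac{7}{11}; negate the roots.
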